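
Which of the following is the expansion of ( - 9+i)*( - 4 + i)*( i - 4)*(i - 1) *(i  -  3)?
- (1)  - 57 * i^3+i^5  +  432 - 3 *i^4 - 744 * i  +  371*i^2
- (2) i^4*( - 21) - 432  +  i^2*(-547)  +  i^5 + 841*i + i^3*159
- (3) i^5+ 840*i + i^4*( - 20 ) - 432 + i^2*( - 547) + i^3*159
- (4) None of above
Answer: 4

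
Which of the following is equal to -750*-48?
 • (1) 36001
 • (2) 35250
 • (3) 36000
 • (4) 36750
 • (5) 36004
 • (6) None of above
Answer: 3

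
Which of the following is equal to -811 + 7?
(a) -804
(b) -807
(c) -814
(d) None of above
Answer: a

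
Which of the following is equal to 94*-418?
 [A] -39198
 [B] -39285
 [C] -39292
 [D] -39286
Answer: C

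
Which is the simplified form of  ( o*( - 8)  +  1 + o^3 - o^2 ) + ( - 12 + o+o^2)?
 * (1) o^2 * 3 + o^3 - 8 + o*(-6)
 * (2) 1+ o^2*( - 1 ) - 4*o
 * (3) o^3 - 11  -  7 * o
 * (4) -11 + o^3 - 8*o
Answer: 3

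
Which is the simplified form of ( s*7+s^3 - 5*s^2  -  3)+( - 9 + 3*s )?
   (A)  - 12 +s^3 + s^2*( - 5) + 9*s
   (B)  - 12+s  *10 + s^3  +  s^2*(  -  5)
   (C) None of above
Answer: B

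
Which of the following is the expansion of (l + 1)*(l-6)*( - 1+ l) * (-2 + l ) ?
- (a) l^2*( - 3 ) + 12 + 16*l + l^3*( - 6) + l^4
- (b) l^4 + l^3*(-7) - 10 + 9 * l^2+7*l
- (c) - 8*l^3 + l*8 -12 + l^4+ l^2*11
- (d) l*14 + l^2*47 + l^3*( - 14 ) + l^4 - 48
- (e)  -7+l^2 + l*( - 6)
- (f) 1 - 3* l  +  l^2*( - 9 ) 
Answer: c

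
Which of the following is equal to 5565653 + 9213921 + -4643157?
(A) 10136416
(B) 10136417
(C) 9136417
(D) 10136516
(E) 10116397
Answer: B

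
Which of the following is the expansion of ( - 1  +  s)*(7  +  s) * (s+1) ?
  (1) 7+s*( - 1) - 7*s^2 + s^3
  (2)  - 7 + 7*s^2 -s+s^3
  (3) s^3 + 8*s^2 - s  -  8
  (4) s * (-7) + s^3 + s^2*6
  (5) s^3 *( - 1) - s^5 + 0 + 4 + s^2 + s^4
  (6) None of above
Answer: 2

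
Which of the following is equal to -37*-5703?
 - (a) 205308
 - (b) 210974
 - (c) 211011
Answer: c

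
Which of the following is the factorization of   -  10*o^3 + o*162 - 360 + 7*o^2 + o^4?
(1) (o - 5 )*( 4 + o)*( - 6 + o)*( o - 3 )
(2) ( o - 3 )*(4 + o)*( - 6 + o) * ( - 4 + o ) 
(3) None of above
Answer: 1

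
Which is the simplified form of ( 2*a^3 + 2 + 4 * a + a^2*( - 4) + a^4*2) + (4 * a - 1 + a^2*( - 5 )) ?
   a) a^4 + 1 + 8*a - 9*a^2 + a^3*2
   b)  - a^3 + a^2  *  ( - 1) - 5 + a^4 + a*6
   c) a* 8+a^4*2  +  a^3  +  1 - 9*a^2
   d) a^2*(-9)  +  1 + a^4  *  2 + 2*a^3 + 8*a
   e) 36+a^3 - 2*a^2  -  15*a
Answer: d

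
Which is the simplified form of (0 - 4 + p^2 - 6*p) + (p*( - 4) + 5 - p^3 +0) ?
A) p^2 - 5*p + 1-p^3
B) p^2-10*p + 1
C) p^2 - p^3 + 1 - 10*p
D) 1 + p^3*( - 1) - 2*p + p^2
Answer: C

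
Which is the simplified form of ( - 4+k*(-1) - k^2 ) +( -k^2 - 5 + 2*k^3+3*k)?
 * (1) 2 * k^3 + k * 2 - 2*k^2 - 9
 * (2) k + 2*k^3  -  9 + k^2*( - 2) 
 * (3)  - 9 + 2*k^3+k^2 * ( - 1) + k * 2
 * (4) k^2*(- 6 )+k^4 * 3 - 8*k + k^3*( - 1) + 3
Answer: 1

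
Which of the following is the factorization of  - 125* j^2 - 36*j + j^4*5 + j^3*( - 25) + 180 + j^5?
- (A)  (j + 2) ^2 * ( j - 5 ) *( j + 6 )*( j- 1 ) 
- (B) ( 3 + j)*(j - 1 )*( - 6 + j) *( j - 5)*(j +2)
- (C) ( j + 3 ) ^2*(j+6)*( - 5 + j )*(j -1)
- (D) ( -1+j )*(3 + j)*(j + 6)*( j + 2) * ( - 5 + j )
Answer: D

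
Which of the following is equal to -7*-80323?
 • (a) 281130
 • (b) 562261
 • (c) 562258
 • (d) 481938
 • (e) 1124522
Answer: b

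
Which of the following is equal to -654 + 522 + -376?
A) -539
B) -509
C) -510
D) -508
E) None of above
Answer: D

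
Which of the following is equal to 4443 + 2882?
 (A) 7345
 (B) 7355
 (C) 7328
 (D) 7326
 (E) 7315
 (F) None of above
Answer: F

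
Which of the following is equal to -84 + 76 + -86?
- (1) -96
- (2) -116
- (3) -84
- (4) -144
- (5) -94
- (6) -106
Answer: 5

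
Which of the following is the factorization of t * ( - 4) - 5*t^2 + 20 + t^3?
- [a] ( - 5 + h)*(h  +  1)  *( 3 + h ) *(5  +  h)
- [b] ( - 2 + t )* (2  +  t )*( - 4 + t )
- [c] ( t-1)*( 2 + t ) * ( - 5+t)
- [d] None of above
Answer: d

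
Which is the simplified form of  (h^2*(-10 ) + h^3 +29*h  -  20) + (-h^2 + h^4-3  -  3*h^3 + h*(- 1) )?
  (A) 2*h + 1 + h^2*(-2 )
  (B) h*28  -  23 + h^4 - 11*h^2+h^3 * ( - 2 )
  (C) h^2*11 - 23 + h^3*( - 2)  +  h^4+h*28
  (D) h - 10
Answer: B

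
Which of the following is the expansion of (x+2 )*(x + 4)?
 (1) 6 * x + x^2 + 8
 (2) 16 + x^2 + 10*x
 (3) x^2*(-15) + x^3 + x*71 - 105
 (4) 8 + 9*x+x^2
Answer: 1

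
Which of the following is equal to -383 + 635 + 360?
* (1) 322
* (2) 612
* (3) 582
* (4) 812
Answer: 2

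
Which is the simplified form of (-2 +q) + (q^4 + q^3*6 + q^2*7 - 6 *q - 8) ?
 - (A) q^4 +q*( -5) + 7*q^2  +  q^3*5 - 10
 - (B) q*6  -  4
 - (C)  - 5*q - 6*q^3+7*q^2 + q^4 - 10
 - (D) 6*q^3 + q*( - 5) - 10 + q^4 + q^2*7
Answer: D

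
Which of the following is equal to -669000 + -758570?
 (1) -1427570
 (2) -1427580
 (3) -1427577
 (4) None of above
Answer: 1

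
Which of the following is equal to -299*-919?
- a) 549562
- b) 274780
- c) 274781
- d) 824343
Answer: c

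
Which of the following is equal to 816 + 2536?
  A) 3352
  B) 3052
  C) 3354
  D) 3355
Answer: A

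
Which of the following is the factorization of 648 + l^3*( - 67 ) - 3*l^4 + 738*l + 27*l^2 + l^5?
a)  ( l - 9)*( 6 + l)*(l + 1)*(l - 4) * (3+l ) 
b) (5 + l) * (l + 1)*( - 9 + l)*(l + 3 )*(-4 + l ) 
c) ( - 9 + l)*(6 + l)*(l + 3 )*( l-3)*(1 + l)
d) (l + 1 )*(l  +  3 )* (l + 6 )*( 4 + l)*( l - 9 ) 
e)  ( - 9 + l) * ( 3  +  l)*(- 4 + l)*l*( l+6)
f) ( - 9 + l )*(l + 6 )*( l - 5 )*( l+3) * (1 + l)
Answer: a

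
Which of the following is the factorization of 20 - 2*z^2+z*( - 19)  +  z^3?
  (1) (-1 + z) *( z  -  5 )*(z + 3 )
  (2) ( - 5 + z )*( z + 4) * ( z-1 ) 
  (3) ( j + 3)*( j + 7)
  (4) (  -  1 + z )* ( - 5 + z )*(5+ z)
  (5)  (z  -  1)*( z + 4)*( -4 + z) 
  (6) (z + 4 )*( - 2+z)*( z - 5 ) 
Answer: 2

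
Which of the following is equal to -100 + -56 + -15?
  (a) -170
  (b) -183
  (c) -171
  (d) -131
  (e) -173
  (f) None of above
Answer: c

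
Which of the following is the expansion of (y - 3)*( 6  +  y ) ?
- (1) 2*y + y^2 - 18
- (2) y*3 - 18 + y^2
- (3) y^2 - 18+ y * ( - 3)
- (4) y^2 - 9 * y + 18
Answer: 2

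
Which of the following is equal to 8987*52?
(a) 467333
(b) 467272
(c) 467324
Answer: c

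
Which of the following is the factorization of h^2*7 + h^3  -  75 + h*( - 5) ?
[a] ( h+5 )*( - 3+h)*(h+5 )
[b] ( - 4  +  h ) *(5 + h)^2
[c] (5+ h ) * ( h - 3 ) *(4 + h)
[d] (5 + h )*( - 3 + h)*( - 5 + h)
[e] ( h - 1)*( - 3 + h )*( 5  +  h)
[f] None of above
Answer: a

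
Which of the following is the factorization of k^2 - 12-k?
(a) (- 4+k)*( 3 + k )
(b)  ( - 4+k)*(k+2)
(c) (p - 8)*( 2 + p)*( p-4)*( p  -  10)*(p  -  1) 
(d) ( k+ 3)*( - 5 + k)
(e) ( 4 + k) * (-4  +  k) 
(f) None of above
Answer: a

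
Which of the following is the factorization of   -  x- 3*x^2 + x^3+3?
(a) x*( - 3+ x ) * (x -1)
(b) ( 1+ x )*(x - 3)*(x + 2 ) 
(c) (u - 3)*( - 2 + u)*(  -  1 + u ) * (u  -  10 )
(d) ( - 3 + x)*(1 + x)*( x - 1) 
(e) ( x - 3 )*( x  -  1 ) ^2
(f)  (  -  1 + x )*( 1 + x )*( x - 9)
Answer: d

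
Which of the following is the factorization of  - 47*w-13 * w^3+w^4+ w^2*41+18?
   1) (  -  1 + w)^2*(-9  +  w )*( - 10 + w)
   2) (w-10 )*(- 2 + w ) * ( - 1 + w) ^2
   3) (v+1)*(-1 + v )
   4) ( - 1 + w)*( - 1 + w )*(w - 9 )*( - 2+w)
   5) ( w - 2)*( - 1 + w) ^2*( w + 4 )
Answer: 4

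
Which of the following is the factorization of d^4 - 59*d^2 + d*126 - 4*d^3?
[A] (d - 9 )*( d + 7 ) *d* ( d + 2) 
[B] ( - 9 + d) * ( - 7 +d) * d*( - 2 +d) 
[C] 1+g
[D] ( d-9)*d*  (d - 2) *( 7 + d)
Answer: D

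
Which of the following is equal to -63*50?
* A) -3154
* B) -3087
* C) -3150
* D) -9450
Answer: C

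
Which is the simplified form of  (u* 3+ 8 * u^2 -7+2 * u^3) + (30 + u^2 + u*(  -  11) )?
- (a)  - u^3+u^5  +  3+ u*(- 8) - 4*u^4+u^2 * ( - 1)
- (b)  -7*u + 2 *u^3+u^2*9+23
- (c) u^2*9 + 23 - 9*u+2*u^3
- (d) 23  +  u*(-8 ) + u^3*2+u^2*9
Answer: d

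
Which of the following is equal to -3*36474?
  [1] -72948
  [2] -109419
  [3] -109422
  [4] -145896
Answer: 3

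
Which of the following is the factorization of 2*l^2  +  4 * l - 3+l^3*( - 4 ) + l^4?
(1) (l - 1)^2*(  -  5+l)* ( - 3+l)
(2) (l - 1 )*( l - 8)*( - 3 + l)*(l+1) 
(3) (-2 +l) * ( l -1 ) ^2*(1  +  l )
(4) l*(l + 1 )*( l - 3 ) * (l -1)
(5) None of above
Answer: 5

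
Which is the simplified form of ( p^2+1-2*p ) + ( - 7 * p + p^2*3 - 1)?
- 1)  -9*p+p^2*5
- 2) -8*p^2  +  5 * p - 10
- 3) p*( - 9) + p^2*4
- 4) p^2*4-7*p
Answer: 3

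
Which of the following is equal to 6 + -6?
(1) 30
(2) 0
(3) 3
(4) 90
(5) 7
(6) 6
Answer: 2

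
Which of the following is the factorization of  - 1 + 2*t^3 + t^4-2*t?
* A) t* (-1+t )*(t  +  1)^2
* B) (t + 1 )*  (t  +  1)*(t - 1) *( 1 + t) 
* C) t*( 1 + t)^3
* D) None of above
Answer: B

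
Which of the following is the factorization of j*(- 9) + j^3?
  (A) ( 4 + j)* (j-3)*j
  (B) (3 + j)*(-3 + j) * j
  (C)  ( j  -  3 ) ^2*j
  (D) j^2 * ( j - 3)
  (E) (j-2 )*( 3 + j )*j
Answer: B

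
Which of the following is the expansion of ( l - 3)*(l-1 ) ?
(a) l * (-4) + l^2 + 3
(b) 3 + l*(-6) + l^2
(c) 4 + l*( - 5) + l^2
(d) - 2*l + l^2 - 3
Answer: a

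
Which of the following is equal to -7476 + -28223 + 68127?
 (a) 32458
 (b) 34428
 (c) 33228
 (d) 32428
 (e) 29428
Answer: d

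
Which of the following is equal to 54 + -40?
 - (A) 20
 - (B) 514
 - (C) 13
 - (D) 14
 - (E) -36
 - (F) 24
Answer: D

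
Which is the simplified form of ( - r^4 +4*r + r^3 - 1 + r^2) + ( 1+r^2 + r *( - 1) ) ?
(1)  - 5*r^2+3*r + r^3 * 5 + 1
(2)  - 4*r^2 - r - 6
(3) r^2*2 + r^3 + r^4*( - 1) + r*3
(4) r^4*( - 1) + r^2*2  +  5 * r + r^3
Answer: 3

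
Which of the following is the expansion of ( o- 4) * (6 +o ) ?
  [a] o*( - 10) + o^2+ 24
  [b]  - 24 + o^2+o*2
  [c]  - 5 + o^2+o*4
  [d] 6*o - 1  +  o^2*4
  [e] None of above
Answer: b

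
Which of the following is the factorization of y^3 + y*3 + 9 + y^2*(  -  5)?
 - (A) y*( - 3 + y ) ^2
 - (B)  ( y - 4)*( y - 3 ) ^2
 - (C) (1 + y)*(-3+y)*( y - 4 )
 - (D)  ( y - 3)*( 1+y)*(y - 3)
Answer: D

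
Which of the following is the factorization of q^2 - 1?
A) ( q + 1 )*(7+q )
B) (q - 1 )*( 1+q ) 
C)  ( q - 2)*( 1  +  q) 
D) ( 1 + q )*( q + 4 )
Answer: B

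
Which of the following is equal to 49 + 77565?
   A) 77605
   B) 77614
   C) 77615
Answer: B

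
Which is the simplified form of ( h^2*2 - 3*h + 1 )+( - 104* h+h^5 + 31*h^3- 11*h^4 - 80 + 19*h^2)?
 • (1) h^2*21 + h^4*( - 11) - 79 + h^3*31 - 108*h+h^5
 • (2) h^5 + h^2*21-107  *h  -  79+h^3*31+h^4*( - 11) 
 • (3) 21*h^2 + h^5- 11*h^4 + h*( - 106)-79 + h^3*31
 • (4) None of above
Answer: 2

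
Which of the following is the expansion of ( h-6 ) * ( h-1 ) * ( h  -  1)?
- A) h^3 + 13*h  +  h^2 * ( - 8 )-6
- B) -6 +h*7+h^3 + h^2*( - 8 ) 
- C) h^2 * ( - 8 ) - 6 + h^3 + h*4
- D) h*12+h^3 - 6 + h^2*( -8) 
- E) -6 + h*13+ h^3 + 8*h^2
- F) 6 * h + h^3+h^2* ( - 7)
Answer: A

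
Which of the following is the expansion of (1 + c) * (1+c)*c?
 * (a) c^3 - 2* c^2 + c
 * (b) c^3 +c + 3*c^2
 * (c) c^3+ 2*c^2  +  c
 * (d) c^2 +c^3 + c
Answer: c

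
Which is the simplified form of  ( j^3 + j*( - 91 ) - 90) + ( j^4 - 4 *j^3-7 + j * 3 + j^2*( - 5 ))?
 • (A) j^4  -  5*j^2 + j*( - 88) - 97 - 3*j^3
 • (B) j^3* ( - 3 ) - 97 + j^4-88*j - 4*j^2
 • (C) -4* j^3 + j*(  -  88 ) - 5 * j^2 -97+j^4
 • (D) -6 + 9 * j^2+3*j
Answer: A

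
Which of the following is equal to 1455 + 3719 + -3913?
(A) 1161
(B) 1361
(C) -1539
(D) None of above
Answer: D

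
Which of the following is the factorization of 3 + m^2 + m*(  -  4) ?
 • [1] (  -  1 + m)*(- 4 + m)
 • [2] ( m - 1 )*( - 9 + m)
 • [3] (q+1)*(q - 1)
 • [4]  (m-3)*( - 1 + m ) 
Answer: 4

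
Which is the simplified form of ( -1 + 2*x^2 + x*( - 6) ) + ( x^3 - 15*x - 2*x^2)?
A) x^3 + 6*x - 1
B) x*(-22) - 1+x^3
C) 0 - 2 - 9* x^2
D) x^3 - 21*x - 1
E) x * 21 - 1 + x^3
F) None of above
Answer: D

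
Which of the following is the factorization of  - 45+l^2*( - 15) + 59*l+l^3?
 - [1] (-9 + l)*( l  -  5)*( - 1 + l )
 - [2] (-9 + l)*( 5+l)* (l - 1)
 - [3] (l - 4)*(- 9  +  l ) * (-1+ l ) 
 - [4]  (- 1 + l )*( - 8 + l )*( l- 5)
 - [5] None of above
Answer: 1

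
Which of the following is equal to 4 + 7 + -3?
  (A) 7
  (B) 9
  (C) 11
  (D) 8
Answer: D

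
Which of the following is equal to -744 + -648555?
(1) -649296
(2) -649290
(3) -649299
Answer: 3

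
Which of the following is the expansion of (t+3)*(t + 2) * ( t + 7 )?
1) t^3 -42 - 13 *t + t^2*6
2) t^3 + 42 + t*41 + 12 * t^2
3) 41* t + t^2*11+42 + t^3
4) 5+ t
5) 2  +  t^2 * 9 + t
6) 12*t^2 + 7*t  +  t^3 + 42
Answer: 2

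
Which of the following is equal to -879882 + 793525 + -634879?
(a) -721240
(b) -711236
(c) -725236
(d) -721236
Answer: d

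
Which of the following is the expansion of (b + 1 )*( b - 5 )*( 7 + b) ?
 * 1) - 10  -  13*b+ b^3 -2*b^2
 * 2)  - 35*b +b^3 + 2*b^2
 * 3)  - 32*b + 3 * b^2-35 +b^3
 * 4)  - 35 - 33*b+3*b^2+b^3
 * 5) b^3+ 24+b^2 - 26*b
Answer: 4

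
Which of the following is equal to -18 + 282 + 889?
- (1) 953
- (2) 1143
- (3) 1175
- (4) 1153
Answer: 4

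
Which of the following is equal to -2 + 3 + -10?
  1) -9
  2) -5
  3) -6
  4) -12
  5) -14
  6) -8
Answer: 1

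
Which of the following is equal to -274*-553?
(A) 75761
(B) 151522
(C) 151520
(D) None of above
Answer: B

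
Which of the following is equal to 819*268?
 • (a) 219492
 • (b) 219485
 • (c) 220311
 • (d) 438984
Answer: a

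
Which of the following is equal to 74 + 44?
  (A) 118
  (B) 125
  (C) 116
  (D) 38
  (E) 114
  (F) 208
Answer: A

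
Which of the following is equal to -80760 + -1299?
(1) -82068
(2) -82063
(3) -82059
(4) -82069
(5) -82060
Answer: 3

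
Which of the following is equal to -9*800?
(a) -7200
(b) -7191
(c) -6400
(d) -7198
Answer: a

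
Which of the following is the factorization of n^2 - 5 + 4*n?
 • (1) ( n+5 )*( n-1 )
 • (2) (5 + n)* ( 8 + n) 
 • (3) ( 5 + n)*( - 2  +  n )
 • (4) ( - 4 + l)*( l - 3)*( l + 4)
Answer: 1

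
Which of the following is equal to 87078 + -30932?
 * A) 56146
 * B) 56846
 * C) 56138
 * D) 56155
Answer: A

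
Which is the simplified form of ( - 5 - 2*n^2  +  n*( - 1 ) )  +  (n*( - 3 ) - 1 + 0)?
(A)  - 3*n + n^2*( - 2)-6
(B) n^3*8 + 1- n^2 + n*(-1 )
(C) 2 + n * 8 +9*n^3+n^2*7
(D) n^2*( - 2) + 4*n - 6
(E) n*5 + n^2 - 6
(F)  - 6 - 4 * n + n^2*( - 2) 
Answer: F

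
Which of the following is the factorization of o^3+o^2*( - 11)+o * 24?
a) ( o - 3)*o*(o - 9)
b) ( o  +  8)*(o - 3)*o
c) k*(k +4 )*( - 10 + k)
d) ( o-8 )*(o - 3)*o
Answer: d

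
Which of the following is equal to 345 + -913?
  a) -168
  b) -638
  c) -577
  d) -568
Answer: d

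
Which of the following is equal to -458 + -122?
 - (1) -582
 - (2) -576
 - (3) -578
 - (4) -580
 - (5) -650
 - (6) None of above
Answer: 4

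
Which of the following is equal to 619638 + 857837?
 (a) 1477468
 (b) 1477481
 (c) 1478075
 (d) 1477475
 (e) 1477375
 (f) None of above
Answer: d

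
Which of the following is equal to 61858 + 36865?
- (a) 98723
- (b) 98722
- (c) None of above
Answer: a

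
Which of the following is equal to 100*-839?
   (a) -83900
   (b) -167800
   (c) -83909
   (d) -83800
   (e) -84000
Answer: a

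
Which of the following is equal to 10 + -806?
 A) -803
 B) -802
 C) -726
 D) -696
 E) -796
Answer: E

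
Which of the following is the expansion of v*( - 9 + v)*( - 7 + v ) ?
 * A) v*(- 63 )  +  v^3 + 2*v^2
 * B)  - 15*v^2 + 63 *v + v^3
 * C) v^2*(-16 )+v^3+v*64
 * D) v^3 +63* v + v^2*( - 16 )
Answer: D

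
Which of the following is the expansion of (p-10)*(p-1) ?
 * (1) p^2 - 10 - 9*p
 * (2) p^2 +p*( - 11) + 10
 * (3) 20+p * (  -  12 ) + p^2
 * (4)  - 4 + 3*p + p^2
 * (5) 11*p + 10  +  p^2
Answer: 2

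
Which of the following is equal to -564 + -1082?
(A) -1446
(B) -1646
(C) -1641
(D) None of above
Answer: B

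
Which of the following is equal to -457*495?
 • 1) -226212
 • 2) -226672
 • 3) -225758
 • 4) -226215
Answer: 4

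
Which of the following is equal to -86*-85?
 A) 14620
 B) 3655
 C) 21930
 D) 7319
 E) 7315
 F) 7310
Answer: F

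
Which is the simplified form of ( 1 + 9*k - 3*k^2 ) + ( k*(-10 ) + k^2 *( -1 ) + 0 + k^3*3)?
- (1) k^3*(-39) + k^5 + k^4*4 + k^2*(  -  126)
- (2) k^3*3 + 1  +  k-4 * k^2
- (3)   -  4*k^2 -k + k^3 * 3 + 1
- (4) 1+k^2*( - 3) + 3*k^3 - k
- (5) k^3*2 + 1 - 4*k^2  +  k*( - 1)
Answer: 3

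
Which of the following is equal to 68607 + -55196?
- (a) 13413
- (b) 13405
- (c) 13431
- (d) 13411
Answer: d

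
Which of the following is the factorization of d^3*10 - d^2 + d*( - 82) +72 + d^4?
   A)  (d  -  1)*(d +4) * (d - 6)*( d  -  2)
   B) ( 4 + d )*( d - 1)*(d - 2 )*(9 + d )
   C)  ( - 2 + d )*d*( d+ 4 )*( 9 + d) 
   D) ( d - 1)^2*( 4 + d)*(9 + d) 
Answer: B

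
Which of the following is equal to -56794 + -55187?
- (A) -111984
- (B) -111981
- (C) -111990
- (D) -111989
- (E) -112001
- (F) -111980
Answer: B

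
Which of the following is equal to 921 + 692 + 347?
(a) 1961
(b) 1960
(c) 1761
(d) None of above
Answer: b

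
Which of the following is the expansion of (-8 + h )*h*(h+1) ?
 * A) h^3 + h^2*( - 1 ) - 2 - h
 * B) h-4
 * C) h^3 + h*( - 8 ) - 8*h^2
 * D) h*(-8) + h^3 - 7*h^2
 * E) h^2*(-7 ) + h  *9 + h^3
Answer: D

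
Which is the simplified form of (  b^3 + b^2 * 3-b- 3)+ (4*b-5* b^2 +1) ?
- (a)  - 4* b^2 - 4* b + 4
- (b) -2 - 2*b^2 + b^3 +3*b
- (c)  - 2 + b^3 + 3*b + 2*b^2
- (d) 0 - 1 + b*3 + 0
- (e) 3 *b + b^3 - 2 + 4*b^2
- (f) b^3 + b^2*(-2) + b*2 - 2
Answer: b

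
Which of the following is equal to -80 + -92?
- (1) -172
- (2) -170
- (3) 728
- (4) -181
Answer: 1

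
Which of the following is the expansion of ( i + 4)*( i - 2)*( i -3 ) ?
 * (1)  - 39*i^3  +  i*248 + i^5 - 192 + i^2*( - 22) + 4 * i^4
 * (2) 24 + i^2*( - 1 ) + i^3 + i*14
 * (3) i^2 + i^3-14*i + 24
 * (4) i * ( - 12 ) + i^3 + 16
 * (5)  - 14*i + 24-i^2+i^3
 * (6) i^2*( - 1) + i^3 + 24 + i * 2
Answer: 5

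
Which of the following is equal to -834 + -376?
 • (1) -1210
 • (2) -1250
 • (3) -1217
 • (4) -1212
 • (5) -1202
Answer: 1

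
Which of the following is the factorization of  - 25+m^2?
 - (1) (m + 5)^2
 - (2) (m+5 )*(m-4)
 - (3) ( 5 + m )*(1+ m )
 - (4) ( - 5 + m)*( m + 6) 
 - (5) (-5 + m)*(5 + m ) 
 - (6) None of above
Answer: 5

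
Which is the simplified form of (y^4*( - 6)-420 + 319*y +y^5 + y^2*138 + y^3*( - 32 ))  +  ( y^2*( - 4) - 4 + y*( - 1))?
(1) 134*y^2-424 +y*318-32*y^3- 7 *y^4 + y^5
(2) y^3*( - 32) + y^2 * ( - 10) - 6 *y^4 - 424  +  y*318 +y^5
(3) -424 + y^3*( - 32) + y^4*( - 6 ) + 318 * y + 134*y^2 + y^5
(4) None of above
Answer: 3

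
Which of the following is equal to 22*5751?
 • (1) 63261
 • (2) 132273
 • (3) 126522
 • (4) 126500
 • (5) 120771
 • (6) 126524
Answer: 3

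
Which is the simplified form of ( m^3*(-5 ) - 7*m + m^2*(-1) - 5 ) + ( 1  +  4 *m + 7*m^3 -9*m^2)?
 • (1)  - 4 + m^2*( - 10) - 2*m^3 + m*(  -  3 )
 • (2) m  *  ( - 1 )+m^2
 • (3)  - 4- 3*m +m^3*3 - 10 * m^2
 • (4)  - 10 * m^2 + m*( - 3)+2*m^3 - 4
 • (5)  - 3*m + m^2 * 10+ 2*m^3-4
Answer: 4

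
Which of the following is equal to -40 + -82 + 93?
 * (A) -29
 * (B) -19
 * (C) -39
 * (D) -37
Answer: A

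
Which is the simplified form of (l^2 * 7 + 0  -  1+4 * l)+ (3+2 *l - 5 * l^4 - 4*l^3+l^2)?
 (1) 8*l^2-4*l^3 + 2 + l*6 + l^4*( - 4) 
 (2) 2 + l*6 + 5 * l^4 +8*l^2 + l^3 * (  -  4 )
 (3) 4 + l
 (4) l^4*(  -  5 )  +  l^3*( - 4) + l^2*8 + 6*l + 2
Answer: 4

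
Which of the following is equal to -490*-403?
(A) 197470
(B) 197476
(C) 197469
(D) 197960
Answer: A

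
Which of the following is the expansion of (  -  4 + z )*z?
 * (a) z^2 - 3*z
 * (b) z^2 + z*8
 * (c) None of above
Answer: c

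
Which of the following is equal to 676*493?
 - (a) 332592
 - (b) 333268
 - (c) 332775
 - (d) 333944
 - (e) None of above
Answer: b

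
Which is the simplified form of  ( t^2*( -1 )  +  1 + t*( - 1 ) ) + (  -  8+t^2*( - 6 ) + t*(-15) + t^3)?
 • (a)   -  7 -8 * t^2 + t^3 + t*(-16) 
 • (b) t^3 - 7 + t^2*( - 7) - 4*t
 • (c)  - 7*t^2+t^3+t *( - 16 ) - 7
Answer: c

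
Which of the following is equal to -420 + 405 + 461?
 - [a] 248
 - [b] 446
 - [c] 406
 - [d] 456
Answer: b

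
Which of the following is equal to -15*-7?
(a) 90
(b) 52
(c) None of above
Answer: c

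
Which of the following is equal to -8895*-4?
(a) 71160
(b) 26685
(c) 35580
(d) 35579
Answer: c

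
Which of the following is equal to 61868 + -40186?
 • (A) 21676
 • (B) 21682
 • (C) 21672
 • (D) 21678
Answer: B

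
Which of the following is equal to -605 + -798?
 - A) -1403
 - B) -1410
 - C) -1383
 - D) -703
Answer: A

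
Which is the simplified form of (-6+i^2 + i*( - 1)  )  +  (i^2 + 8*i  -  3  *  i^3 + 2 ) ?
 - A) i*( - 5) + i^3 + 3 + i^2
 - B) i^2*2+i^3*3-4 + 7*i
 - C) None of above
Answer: C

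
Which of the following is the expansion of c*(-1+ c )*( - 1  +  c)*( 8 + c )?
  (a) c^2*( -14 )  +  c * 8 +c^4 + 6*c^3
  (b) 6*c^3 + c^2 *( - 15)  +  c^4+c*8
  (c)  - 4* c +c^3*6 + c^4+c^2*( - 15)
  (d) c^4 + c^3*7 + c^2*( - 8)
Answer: b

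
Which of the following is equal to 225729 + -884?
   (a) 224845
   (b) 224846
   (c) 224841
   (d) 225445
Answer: a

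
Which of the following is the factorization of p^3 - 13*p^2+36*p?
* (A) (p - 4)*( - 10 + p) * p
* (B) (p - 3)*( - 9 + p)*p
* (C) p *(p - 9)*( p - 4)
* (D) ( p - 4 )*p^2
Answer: C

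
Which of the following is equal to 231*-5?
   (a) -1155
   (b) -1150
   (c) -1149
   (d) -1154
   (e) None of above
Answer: a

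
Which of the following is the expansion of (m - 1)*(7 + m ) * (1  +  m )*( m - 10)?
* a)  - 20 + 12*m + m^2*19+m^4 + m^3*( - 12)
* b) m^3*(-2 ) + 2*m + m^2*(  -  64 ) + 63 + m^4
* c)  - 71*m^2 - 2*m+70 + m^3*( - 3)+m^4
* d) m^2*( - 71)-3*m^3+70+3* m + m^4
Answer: d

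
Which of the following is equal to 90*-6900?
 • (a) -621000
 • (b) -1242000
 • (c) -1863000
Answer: a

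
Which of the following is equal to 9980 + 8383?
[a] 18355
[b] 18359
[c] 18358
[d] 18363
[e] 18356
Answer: d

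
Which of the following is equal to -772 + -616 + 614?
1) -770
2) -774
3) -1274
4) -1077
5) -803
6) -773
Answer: 2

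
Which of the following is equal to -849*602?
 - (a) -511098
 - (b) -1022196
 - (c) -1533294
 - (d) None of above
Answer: a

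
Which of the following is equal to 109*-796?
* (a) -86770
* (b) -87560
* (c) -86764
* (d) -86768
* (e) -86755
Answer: c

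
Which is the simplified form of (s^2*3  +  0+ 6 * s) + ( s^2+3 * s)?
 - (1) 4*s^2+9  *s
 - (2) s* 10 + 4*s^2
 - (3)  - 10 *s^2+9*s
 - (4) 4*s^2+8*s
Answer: 1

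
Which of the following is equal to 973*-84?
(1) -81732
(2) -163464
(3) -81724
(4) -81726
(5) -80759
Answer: 1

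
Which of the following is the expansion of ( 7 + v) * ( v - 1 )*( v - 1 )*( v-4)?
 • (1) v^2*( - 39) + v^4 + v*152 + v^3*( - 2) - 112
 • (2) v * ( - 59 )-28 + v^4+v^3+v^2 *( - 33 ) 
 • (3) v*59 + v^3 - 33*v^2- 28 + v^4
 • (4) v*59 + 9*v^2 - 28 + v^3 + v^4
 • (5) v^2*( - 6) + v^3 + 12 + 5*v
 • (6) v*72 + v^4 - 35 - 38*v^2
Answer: 3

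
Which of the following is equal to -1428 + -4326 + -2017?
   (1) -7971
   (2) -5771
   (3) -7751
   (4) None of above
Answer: 4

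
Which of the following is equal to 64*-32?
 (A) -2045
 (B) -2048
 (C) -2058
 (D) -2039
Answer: B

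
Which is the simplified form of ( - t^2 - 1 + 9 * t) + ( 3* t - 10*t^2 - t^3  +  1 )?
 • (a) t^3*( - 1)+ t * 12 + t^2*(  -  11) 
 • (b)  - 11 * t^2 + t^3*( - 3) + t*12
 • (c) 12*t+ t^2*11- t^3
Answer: a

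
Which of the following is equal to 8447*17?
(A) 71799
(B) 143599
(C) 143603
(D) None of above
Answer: B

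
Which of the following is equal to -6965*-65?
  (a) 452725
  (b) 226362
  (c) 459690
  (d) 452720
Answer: a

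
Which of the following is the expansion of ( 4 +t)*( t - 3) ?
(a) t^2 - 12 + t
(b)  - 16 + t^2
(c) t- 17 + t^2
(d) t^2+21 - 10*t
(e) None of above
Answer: a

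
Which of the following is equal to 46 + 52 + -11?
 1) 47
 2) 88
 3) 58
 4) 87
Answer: 4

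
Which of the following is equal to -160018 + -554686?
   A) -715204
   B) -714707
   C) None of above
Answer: C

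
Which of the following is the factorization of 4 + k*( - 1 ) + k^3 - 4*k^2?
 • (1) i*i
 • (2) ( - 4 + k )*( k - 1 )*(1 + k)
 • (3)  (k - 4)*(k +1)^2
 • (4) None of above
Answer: 2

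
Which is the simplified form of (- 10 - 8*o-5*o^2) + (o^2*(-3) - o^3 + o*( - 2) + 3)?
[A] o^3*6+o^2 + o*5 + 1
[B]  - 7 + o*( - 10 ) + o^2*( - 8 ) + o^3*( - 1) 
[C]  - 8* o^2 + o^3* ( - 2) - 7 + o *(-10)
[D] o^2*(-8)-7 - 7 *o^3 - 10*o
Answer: B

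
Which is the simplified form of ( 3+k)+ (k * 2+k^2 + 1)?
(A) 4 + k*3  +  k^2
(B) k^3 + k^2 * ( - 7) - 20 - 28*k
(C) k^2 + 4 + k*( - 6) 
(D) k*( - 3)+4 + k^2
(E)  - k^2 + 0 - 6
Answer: A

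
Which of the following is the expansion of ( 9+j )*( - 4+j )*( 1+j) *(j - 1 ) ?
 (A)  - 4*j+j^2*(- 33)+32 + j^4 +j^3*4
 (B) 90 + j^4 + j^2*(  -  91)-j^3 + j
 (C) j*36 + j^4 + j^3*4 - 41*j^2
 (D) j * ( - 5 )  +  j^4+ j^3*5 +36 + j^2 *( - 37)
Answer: D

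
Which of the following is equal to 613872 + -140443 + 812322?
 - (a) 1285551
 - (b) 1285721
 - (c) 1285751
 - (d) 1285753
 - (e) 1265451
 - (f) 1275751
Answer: c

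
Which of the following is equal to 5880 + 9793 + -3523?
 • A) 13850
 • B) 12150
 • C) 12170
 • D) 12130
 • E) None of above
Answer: B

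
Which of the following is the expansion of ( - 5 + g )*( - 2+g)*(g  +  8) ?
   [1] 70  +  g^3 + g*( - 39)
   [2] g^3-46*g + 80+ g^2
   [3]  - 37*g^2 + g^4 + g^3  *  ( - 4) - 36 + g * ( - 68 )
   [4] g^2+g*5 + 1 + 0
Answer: 2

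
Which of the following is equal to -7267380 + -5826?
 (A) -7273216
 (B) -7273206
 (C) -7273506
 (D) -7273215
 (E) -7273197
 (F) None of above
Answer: B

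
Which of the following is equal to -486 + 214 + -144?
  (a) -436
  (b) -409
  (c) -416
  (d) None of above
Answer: c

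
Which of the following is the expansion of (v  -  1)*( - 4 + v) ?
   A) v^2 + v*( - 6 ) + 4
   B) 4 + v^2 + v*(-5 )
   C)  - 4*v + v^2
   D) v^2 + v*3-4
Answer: B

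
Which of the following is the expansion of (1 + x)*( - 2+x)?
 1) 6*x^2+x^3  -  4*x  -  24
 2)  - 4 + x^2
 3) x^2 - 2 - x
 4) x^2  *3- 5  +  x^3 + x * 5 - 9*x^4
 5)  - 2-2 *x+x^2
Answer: 3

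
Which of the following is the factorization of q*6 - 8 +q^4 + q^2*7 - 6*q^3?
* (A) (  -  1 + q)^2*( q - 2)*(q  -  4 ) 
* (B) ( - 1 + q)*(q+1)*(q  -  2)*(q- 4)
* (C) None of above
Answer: B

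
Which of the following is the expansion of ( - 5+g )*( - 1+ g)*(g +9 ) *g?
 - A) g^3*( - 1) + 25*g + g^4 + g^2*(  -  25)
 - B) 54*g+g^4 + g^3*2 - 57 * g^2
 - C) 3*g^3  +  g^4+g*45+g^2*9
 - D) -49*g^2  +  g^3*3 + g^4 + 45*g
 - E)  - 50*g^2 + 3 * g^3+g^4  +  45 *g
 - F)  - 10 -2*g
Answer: D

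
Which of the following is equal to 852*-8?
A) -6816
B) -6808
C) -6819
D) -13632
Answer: A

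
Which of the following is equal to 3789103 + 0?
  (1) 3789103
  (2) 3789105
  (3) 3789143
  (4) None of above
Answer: 1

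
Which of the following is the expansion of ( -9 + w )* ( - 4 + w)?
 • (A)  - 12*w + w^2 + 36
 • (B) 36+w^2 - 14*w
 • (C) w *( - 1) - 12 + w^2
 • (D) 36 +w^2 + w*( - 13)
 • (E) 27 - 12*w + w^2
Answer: D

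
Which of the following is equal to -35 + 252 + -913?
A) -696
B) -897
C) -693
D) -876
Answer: A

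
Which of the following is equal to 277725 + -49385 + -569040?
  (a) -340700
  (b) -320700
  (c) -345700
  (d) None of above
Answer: a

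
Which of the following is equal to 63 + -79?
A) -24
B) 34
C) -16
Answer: C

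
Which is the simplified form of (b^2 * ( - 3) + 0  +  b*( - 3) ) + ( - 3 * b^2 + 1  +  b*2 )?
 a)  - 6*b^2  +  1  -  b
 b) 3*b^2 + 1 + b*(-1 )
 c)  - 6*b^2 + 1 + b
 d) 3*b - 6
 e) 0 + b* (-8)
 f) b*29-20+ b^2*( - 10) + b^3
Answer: a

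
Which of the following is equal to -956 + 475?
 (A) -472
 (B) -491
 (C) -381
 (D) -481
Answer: D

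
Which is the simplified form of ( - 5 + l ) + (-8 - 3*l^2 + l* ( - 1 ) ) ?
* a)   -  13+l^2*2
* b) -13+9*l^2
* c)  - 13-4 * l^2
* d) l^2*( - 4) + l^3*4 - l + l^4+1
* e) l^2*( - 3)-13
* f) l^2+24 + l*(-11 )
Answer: e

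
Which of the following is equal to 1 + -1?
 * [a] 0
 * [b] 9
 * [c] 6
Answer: a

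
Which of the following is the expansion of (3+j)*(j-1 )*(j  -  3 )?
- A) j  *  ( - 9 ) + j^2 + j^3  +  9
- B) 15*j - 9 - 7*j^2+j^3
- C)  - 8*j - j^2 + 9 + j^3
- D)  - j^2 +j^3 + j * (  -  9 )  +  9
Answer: D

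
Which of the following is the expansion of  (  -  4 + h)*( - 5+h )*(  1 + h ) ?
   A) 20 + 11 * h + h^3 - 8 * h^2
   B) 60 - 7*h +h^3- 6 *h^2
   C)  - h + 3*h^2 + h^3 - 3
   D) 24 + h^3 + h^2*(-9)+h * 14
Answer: A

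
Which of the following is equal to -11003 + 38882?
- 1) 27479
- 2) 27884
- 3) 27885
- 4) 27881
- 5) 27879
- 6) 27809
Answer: 5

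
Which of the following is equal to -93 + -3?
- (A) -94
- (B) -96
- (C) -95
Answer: B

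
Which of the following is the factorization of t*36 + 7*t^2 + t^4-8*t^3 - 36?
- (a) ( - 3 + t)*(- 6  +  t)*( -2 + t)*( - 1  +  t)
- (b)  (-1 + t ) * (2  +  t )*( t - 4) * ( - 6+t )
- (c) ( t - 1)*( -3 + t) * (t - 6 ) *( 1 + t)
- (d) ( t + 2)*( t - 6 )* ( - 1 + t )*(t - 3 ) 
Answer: d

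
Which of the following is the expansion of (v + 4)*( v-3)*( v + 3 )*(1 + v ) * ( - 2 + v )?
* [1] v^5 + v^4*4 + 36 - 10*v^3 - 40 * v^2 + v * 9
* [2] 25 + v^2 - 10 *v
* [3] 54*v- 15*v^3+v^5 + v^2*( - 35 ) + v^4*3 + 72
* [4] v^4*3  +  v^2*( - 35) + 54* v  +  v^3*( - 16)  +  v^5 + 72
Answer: 3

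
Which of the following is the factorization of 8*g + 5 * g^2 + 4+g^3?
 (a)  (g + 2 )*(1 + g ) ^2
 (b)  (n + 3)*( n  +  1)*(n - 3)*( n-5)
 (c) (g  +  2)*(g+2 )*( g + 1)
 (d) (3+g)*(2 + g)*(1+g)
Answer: c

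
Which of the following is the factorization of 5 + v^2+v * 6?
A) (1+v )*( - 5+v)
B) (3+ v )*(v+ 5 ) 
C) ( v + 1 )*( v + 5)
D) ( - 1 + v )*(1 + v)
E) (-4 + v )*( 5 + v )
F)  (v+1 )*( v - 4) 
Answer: C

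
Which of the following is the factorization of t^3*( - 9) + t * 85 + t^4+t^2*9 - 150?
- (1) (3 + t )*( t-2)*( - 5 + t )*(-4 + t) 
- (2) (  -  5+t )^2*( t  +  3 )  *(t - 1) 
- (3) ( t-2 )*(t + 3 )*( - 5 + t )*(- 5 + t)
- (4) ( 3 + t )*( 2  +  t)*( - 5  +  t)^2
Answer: 3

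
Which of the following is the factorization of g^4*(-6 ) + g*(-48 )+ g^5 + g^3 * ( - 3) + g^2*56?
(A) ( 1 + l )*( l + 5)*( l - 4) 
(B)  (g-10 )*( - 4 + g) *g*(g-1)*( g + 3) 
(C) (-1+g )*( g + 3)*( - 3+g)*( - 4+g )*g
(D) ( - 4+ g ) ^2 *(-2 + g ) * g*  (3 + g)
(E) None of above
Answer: E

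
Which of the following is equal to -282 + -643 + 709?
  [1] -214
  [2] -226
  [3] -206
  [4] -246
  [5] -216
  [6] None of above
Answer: 5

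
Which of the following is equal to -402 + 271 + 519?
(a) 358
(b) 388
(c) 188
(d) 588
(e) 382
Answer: b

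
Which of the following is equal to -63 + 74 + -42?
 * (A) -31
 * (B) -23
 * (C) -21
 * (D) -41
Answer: A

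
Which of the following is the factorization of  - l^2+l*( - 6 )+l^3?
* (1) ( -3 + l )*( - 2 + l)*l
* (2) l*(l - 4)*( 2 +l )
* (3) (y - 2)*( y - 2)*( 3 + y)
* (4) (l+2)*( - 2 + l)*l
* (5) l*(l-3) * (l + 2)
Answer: 5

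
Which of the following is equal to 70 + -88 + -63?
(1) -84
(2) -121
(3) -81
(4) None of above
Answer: 3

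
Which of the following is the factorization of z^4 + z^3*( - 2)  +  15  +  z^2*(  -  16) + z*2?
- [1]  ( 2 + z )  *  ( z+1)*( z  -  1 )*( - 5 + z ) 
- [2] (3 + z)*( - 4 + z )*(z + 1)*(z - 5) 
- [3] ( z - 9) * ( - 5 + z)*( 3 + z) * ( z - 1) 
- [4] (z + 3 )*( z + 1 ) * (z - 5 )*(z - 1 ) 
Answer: 4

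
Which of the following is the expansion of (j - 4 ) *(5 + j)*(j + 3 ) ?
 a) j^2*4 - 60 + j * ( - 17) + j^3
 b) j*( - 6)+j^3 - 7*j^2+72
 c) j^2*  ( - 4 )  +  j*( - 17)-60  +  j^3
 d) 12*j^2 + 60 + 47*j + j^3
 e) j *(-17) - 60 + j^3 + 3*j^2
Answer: a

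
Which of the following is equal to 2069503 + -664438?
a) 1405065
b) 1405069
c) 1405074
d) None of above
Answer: a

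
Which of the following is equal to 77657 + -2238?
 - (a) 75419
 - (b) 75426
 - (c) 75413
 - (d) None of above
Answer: a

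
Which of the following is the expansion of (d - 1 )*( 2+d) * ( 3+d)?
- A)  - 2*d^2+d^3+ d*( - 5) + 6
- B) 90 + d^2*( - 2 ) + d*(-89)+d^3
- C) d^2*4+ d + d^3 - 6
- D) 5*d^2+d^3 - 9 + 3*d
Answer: C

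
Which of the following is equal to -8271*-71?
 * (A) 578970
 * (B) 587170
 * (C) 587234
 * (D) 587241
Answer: D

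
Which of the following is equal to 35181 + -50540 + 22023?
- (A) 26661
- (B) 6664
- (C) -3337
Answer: B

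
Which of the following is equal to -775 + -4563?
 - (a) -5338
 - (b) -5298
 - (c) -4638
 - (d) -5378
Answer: a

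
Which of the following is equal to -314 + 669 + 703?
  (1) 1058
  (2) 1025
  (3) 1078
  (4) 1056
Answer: 1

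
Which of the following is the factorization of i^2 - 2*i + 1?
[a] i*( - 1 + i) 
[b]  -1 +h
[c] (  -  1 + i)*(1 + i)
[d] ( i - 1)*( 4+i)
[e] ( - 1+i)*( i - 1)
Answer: e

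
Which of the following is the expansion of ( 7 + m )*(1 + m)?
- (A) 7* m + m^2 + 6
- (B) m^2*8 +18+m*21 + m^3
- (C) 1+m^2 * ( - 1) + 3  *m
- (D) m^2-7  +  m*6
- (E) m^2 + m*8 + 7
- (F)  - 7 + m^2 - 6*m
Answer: E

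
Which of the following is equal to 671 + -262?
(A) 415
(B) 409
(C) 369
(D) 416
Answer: B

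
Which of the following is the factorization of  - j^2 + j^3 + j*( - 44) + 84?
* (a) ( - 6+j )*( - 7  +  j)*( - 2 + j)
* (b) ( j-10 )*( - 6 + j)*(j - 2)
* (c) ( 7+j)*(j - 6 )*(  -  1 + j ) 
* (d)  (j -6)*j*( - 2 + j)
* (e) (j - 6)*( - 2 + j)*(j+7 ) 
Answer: e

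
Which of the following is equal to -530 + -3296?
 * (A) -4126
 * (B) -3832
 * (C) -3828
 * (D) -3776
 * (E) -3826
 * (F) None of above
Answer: E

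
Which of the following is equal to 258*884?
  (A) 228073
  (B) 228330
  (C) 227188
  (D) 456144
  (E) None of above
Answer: E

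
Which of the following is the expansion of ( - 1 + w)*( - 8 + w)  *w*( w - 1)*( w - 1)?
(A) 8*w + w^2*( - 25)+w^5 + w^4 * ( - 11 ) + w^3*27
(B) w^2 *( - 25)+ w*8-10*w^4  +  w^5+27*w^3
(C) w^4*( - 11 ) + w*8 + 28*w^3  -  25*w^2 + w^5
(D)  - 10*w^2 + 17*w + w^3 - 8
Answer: A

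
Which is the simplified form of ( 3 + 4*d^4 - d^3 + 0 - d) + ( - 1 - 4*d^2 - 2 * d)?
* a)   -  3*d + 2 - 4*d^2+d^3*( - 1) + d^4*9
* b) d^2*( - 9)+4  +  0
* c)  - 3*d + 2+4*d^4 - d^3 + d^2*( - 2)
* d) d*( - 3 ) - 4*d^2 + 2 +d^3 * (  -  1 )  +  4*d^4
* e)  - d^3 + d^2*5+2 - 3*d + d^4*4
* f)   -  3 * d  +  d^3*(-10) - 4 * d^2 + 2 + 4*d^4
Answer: d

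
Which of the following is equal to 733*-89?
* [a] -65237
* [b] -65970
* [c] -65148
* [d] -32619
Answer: a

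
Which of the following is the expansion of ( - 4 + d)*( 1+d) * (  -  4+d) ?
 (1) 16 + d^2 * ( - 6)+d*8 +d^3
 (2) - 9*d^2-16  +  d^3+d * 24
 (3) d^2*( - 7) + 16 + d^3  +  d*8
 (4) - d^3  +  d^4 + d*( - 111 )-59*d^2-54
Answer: 3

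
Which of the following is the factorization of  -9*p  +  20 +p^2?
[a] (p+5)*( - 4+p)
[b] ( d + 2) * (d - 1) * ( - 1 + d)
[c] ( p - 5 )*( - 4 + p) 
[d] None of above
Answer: c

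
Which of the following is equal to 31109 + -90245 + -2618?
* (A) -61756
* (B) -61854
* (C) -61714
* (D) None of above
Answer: D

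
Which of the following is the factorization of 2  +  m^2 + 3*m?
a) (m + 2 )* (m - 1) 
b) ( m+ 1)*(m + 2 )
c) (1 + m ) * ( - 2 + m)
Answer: b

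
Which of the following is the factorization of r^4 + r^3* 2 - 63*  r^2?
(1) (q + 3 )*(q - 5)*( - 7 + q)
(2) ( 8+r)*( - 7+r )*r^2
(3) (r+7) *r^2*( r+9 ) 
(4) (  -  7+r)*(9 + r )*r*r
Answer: 4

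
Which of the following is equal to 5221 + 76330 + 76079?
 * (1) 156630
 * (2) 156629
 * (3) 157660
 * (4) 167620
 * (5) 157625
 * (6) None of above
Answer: 6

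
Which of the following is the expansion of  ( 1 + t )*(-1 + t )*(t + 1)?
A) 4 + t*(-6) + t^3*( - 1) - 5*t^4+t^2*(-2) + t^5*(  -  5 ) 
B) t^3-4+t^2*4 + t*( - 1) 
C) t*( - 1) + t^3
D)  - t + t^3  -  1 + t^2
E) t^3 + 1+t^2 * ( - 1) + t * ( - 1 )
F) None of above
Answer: D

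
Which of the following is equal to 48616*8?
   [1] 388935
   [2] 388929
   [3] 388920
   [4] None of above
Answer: 4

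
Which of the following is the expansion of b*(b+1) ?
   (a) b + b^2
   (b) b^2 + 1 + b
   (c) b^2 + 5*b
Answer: a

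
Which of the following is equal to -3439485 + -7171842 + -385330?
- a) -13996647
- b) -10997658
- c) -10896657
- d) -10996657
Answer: d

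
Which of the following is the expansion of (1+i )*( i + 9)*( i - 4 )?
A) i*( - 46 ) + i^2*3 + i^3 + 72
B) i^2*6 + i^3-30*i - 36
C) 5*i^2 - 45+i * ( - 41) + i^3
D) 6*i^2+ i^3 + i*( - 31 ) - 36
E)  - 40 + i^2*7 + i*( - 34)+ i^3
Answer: D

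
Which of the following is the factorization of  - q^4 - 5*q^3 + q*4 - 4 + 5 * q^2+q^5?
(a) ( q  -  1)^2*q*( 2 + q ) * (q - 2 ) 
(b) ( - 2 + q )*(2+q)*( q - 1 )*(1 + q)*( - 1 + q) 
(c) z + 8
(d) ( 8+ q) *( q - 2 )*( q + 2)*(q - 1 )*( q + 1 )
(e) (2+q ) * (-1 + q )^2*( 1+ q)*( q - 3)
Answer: b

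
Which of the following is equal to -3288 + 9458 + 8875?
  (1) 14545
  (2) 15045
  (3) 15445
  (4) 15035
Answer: 2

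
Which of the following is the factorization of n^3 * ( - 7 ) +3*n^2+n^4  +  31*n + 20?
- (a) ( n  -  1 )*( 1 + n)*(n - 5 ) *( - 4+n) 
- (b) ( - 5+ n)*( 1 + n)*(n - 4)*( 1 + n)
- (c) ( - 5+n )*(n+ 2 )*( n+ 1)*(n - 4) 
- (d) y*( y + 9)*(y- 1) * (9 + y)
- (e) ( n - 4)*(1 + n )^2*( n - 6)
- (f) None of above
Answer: b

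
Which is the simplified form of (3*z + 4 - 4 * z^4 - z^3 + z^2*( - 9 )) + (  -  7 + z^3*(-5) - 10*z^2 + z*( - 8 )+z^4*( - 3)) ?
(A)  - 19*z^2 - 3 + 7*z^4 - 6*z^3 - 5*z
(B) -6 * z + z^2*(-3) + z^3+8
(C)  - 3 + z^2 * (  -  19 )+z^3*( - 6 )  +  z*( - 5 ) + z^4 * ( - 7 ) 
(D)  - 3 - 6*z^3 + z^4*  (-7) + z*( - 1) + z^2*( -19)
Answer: C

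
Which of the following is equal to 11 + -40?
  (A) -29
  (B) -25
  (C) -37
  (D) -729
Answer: A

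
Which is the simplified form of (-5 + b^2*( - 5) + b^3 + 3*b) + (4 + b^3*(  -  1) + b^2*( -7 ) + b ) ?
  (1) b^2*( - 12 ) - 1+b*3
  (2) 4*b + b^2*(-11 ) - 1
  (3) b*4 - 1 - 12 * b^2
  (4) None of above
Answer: 3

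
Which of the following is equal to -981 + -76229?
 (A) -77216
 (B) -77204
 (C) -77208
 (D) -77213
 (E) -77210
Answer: E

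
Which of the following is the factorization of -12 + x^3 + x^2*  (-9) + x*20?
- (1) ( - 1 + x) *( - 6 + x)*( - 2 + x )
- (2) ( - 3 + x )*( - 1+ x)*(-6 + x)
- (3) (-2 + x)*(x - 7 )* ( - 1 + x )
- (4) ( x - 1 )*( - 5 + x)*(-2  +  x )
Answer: 1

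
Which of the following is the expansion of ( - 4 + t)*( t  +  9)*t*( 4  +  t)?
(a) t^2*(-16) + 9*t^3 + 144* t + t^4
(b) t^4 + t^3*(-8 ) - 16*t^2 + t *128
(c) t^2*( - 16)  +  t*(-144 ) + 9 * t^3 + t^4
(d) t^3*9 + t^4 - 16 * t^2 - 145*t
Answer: c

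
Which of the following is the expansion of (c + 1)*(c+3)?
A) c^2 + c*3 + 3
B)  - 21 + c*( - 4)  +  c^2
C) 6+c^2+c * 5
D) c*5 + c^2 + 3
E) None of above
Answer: E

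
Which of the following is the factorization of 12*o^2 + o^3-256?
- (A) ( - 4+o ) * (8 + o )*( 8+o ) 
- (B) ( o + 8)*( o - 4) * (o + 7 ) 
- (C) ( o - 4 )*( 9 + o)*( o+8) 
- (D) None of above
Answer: A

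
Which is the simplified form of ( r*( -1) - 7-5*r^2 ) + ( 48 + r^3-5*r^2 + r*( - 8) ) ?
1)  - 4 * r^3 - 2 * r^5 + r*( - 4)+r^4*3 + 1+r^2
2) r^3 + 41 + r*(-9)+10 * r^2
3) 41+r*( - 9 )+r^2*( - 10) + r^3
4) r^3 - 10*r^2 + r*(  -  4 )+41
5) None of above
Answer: 3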